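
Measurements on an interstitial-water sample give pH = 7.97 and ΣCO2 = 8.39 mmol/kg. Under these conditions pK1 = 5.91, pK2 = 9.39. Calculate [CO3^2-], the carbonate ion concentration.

[CO3²⁻] = 0.305 mmol/kg

α₂ = 1 / (1 + [H⁺]/K2 + [H⁺]²/(K1K2)) = 1 / (1 + 10^+1.42 + 10^-0.64)
   = 1 / (1 + 26.303 + 0.22909) = 1/27.532 = 0.03632
[CO3²⁻] = α₂ × DIC = 0.03632 × 8.39 = 0.305 mmol/kg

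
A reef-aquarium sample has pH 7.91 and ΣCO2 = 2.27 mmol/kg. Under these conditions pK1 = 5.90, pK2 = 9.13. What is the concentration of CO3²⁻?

α₂ = 1 / (1 + [H⁺]/K2 + [H⁺]²/(K1K2)) = 1 / (1 + 10^+1.22 + 10^-0.79)
   = 1 / (1 + 16.596 + 0.16218) = 1/17.758 = 0.05631
[CO3²⁻] = α₂ × DIC = 0.05631 × 2.27 = 0.128 mmol/kg

[CO3²⁻] = 0.128 mmol/kg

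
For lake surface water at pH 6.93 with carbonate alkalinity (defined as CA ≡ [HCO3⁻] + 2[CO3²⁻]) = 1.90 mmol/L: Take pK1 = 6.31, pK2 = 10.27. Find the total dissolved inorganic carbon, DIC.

CA = [HCO3⁻] + 2[CO3²⁻] = (α₁ + 2α₂)·DIC
At pH 6.93: [H⁺]/K1 = 10^-0.62 = 0.23988, K2/[H⁺] = 10^-3.34 = 0.00045709
α₁ = 1/(1 + 0.23988 + 0.00045709) = 1/1.2403 = 0.8062; α₂ = α₁·K2/[H⁺] = 0.0003685
α₁ + 2α₂ = 0.8070
DIC = CA / (α₁ + 2α₂) = 1.90 / 0.8070 = 2.35 mmol/L

DIC = 2.35 mmol/L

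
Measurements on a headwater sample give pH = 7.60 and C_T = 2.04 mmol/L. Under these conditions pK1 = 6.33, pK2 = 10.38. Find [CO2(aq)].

[CO2*] = 0.104 mmol/L

α₀ = 1 / (1 + K1/[H⁺] + K1K2/[H⁺]²) = 1 / (1 + 10^+1.27 + 10^-1.51)
   = 1 / (1 + 18.621 + 0.030903) = 1/19.652 = 0.05089
[CO2*] = α₀ × DIC = 0.05089 × 2.04 = 0.104 mmol/L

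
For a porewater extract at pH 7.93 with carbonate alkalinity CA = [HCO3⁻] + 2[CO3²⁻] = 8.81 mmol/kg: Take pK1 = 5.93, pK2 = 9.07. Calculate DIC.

CA = [HCO3⁻] + 2[CO3²⁻] = (α₁ + 2α₂)·DIC
At pH 7.93: [H⁺]/K1 = 10^-2.00 = 0.010000, K2/[H⁺] = 10^-1.14 = 0.072444
α₁ = 1/(1 + 0.010000 + 0.072444) = 1/1.0824 = 0.9238; α₂ = α₁·K2/[H⁺] = 0.06693
α₁ + 2α₂ = 1.0577
DIC = CA / (α₁ + 2α₂) = 8.81 / 1.0577 = 8.33 mmol/kg

DIC = 8.33 mmol/kg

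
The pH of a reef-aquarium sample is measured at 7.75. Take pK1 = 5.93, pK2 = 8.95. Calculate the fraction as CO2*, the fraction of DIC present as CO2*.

α₀ = 0.0140

α₀ = 1 / (1 + K1/[H⁺] + K1K2/[H⁺]²) = 1 / (1 + 10^+1.82 + 10^+0.62)
   = 1 / (1 + 66.069 + 4.1687) = 1/71.238 = 0.01404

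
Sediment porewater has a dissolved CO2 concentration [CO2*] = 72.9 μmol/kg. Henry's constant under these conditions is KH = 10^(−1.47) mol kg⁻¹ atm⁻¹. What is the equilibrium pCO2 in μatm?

KH = 10^(−1.47) = 3.388×10^-2 mol kg⁻¹ atm⁻¹
pCO2 = [CO2*]/KH = 72.9×10^-6 / 3.388×10^-2 = 2.15×10^-3 atm = 2150 μatm

pCO2 = 2150 μatm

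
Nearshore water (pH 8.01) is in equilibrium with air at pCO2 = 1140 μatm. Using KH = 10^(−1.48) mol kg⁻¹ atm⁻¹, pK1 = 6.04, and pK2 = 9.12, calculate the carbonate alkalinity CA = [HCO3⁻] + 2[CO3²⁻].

[CO2*] = KH · pCO2 = 10^(−1.48) × 1140×10^-6 = 3.775×10^-5 mol/kg
α₀ = 1/(1 + K1/[H⁺] + K1K2/[H⁺]²) = 1/(1 + 10^+1.97 + 10^+0.86) = 0.009845
DIC = [CO2*]/α₀ = 3.775×10^-5 / 0.009845 = 3.834 mmol/kg
CA = (α₁ + 2α₂)·DIC = (0.9188 + 2×0.07132) × 3.834 = 4.07 mmol/kg

CA = 4.07 mmol/kg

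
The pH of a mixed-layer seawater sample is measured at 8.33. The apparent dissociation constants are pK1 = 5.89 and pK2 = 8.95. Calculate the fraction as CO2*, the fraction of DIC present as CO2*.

α₀ = 0.00292

α₀ = 1 / (1 + K1/[H⁺] + K1K2/[H⁺]²) = 1 / (1 + 10^+2.44 + 10^+1.82)
   = 1 / (1 + 275.42 + 66.069) = 1/342.49 = 0.002920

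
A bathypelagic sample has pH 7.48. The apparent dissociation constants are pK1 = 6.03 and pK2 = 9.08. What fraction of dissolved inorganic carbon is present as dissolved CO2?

α₀ = 1 / (1 + K1/[H⁺] + K1K2/[H⁺]²) = 1 / (1 + 10^+1.45 + 10^-0.15)
   = 1 / (1 + 28.184 + 0.70795) = 1/29.892 = 0.03345

α₀ = 0.0335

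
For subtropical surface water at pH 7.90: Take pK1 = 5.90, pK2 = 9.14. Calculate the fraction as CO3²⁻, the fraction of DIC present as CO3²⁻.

α₂ = 1 / (1 + [H⁺]/K2 + [H⁺]²/(K1K2)) = 1 / (1 + 10^+1.24 + 10^-0.76)
   = 1 / (1 + 17.378 + 0.17378) = 1/18.552 = 0.05390

α₂ = 0.0539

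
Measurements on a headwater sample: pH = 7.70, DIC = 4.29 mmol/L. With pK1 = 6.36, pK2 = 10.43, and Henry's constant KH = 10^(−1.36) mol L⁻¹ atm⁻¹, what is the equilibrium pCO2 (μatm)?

α₀ = 1 / (1 + K1/[H⁺] + K1K2/[H⁺]²) = 1 / (1 + 10^+1.34 + 10^-1.39)
   = 1 / (1 + 21.878 + 0.040738) = 1/22.918 = 0.04363
[CO2*] = α₀ × DIC = 0.04363 × 4.29 = 0.1872 mmol/L
pCO2 = [CO2*]/KH = 1.872×10^-4 / 4.365×10^-2 = 4290 μatm

pCO2 = 4290 μatm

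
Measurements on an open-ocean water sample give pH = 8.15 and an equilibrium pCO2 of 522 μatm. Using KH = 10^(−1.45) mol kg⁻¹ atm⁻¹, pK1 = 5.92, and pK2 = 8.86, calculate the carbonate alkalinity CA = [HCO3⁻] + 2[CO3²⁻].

[CO2*] = KH · pCO2 = 10^(−1.45) × 522×10^-6 = 1.852×10^-5 mol/kg
α₀ = 1/(1 + K1/[H⁺] + K1K2/[H⁺]²) = 1/(1 + 10^+2.23 + 10^+1.52) = 0.004903
DIC = [CO2*]/α₀ = 1.852×10^-5 / 0.004903 = 3.777 mmol/kg
CA = (α₁ + 2α₂)·DIC = (0.8327 + 2×0.1624) × 3.777 = 4.37 mmol/kg

CA = 4.37 mmol/kg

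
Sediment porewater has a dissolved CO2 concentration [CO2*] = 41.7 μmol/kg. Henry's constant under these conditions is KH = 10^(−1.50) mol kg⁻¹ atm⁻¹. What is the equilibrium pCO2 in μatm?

KH = 10^(−1.50) = 3.162×10^-2 mol kg⁻¹ atm⁻¹
pCO2 = [CO2*]/KH = 41.7×10^-6 / 3.162×10^-2 = 1.32×10^-3 atm = 1320 μatm

pCO2 = 1320 μatm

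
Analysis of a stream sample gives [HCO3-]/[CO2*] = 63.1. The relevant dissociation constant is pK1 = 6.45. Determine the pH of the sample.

From K1 = [H⁺][HCO3-]/[CO2*]:  pH = pK1 + log₁₀([HCO3-]/[CO2*])
log₁₀(63.1) = +1.800
pH = 6.45 + (+1.800) = 8.25

pH = 8.25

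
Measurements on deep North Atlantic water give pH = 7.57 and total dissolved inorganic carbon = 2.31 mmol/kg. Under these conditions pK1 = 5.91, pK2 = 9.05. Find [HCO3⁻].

α₁ = 1 / (1 + [H⁺]/K1 + K2/[H⁺]) = 1 / (1 + 10^-1.66 + 10^-1.48)
   = 1 / (1 + 0.021878 + 0.033113) = 1/1.0550 = 0.9479
[HCO3⁻] = α₁ × DIC = 0.9479 × 2.31 = 2.19 mmol/kg

[HCO3⁻] = 2.19 mmol/kg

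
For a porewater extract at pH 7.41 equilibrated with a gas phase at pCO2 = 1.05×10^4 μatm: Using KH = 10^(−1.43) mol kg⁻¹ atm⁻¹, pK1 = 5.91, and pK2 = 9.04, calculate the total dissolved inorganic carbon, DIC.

[CO2*] = KH · pCO2 = 10^(−1.43) × 1.05×10^4×10^-6 = 3.901×10^-4 mol/kg
α₀ = 1/(1 + K1/[H⁺] + K1K2/[H⁺]²) = 1/(1 + 10^+1.50 + 10^-0.13) = 0.02997
DIC = [CO2*]/α₀ = 3.901×10^-4 / 0.02997 = 13.0 mmol/kg

DIC = 13.0 mmol/kg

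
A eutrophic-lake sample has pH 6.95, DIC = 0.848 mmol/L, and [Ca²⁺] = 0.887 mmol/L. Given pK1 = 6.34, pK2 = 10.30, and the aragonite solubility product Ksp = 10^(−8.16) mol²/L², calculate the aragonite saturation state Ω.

α₂ = 1 / (1 + [H⁺]/K2 + [H⁺]²/(K1K2)) = 1 / (1 + 10^+3.35 + 10^+2.74)
   = 1 / (1 + 2238.7 + 549.54) = 1/2789.3 = 0.0003585
[CO3²⁻] = α₂ × DIC = 0.0003585 × 0.848 = 0.0003040 mmol/L = 0.3040 μmol/L
Ksp = 10^(−8.16) = 6.918×10^-9
Ω = [Ca²⁺][CO3²⁻]/Ksp = (0.887×10^-3)(3.040×10^-7) / 6.918×10^-9 = 0.0390

Ω = 0.0390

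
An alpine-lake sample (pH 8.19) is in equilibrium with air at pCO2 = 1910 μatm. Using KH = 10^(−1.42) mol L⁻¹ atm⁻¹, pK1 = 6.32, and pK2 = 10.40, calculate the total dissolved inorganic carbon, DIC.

DIC = 5.49 mmol/L

[CO2*] = KH · pCO2 = 10^(−1.42) × 1910×10^-6 = 7.262×10^-5 mol/L
α₀ = 1/(1 + K1/[H⁺] + K1K2/[H⁺]²) = 1/(1 + 10^+1.87 + 10^-0.34) = 0.01323
DIC = [CO2*]/α₀ = 7.262×10^-5 / 0.01323 = 5.49 mmol/L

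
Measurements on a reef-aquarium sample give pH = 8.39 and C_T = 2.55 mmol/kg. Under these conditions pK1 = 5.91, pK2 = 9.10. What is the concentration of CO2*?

[CO2*] = 7.05 μmol/kg

α₀ = 1 / (1 + K1/[H⁺] + K1K2/[H⁺]²) = 1 / (1 + 10^+2.48 + 10^+1.77)
   = 1 / (1 + 302.00 + 58.884) = 1/361.88 = 0.002763
[CO2*] = α₀ × DIC = 0.002763 × 2.55 = 0.00705 mmol/kg = 7.05 μmol/kg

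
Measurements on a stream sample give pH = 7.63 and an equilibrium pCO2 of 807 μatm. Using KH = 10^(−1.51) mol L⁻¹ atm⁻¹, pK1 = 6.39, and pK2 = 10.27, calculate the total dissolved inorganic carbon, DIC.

[CO2*] = KH · pCO2 = 10^(−1.51) × 807×10^-6 = 2.494×10^-5 mol/L
α₀ = 1/(1 + K1/[H⁺] + K1K2/[H⁺]²) = 1/(1 + 10^+1.24 + 10^-1.40) = 0.05430
DIC = [CO2*]/α₀ = 2.494×10^-5 / 0.05430 = 0.459 mmol/L

DIC = 0.459 mmol/L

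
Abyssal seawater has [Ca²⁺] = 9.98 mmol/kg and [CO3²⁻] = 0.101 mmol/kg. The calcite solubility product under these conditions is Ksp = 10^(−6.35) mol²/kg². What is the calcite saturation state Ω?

Ω = 2.26

Ksp = 10^(−6.35) = 4.467×10^-7
Ω = [Ca²⁺][CO3²⁻]/Ksp = (9.98×10^-3)(0.101×10^-3) / 4.467×10^-7 = 2.26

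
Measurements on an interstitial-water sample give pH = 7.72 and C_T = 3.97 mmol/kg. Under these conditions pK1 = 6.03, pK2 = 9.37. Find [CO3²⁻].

[CO3²⁻] = 0.0852 mmol/kg

α₂ = 1 / (1 + [H⁺]/K2 + [H⁺]²/(K1K2)) = 1 / (1 + 10^+1.65 + 10^-0.04)
   = 1 / (1 + 44.668 + 0.91201) = 1/46.580 = 0.02147
[CO3²⁻] = α₂ × DIC = 0.02147 × 3.97 = 0.0852 mmol/kg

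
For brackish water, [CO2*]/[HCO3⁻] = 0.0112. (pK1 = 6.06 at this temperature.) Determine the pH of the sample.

pH = 8.01

From K1 = [H⁺][HCO3⁻]/[CO2*]:  pH = pK1 − log₁₀([CO2*]/[HCO3⁻])
log₁₀(0.0112) = -1.951
pH = 6.06 − (-1.951) = 8.01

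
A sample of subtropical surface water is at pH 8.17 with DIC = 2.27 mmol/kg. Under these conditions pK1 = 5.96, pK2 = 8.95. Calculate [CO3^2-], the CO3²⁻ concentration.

α₂ = 1 / (1 + [H⁺]/K2 + [H⁺]²/(K1K2)) = 1 / (1 + 10^+0.78 + 10^-1.43)
   = 1 / (1 + 6.0256 + 0.037154) = 1/7.0627 = 0.1416
[CO3²⁻] = α₂ × DIC = 0.1416 × 2.27 = 0.321 mmol/kg

[CO3²⁻] = 0.321 mmol/kg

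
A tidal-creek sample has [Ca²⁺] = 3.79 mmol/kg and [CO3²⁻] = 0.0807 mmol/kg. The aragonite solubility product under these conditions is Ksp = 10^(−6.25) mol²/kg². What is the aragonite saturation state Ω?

Ω = 0.544

Ksp = 10^(−6.25) = 5.623×10^-7
Ω = [Ca²⁺][CO3²⁻]/Ksp = (3.79×10^-3)(0.0807×10^-3) / 5.623×10^-7 = 0.544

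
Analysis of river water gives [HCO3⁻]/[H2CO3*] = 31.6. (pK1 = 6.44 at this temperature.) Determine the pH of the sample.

From K1 = [H⁺][HCO3⁻]/[H2CO3*]:  pH = pK1 + log₁₀([HCO3⁻]/[H2CO3*])
log₁₀(31.6) = +1.500
pH = 6.44 + (+1.500) = 7.94

pH = 7.94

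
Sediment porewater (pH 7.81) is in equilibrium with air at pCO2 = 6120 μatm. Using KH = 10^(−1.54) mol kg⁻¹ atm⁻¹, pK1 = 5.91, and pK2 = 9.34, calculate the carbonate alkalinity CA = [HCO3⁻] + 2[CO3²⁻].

[CO2*] = KH · pCO2 = 10^(−1.54) × 6120×10^-6 = 1.765×10^-4 mol/kg
α₀ = 1/(1 + K1/[H⁺] + K1K2/[H⁺]²) = 1/(1 + 10^+1.90 + 10^+0.37) = 0.01208
DIC = [CO2*]/α₀ = 1.765×10^-4 / 0.01208 = 14.61 mmol/kg
CA = (α₁ + 2α₂)·DIC = (0.9596 + 2×0.02832) × 14.61 = 14.8 mmol/kg

CA = 14.8 mmol/kg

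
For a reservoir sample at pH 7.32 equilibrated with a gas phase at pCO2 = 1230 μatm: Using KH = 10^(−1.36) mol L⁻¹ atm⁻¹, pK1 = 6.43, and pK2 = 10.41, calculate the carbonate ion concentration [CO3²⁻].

[CO3²⁻] = 0.339 μmol/L

[CO2*] = KH · pCO2 = 10^(−1.36) × 1230×10^-6 = 5.369×10^-5 mol/L
α₀ = 1/(1 + K1/[H⁺] + K1K2/[H⁺]²) = 1/(1 + 10^+0.89 + 10^-2.20) = 0.1140
DIC = [CO2*]/α₀ = 5.369×10^-5 / 0.1140 = 0.4708 mmol/L
[CO3²⁻] = α₂·DIC; α₂ = 0.0007195, so [CO3²⁻] = 0.0007195 × 0.4708 = 0.000339 mmol/L = 0.339 μmol/L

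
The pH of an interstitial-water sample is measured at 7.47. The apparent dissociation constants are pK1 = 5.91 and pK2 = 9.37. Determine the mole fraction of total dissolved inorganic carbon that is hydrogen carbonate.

α₁ = 1 / (1 + [H⁺]/K1 + K2/[H⁺]) = 1 / (1 + 10^-1.56 + 10^-1.90)
   = 1 / (1 + 0.027542 + 0.012589) = 1/1.0401 = 0.9614

α₁ = 0.961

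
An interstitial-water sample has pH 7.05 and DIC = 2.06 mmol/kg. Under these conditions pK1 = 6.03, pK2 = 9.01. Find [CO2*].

[CO2*] = 0.178 mmol/kg

α₀ = 1 / (1 + K1/[H⁺] + K1K2/[H⁺]²) = 1 / (1 + 10^+1.02 + 10^-0.94)
   = 1 / (1 + 10.471 + 0.11482) = 1/11.586 = 0.08631
[CO2*] = α₀ × DIC = 0.08631 × 2.06 = 0.178 mmol/kg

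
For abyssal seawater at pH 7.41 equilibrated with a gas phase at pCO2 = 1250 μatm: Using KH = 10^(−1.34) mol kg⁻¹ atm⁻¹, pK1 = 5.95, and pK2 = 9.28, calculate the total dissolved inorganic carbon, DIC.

[CO2*] = KH · pCO2 = 10^(−1.34) × 1250×10^-6 = 5.714×10^-5 mol/kg
α₀ = 1/(1 + K1/[H⁺] + K1K2/[H⁺]²) = 1/(1 + 10^+1.46 + 10^-0.41) = 0.03308
DIC = [CO2*]/α₀ = 5.714×10^-5 / 0.03308 = 1.73 mmol/kg

DIC = 1.73 mmol/kg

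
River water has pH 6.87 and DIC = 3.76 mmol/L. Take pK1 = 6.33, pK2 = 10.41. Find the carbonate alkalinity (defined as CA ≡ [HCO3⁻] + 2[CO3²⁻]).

CA = [HCO3⁻] + 2[CO3²⁻] = (α₁ + 2α₂)·DIC
At pH 6.87: [H⁺]/K1 = 10^-0.54 = 0.28840, K2/[H⁺] = 10^-3.54 = 0.00028840
α₁ = 1/(1 + 0.28840 + 0.00028840) = 1/1.2887 = 0.7760; α₂ = α₁·K2/[H⁺] = 0.0002238
α₁ + 2α₂ = 0.7764
CA = 0.7764 × 3.76 = 2.92 mmol/L

CA = 2.92 mmol/L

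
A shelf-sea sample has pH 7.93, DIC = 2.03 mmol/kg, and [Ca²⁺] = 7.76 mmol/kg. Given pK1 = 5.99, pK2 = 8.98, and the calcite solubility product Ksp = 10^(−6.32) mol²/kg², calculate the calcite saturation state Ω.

Ω = 2.67

α₂ = 1 / (1 + [H⁺]/K2 + [H⁺]²/(K1K2)) = 1 / (1 + 10^+1.05 + 10^-0.89)
   = 1 / (1 + 11.220 + 0.12882) = 1/12.349 = 0.08098
[CO3²⁻] = α₂ × DIC = 0.08098 × 2.03 = 0.1644 mmol/kg
Ksp = 10^(−6.32) = 4.786×10^-7
Ω = [Ca²⁺][CO3²⁻]/Ksp = (7.76×10^-3)(1.644×10^-4) / 4.786×10^-7 = 2.67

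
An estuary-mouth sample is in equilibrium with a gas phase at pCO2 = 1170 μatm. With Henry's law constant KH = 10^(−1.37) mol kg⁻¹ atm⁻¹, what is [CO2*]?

KH = 10^(−1.37) = 4.266×10^-2 mol kg⁻¹ atm⁻¹
[CO2*] = KH · pCO2 = 4.266×10^-2 × 1170×10^-6 atm = 4.99×10^-5 mol/kg

[CO2*] = 49.9 μmol/kg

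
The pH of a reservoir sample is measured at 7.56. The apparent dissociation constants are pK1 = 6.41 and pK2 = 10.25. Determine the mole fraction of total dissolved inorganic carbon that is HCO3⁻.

α₁ = 1 / (1 + [H⁺]/K1 + K2/[H⁺]) = 1 / (1 + 10^-1.15 + 10^-2.69)
   = 1 / (1 + 0.070795 + 0.0020417) = 1/1.0728 = 0.9321

α₁ = 0.932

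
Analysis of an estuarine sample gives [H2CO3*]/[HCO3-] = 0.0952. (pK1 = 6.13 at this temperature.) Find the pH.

pH = 7.15

From K1 = [H⁺][HCO3-]/[H2CO3*]:  pH = pK1 − log₁₀([H2CO3*]/[HCO3-])
log₁₀(0.0952) = -1.021
pH = 6.13 − (-1.021) = 7.15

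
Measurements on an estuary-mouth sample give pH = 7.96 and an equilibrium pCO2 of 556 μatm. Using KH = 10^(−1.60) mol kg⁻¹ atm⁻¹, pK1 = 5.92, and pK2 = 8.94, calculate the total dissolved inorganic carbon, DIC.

DIC = 1.71 mmol/kg

[CO2*] = KH · pCO2 = 10^(−1.60) × 556×10^-6 = 1.397×10^-5 mol/kg
α₀ = 1/(1 + K1/[H⁺] + K1K2/[H⁺]²) = 1/(1 + 10^+2.04 + 10^+1.06) = 0.008188
DIC = [CO2*]/α₀ = 1.397×10^-5 / 0.008188 = 1.71 mmol/kg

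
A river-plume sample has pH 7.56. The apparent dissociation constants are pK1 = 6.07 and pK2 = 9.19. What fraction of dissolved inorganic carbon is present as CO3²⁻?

α₂ = 1 / (1 + [H⁺]/K2 + [H⁺]²/(K1K2)) = 1 / (1 + 10^+1.63 + 10^+0.14)
   = 1 / (1 + 42.658 + 1.3804) = 1/45.038 = 0.02220

α₂ = 0.0222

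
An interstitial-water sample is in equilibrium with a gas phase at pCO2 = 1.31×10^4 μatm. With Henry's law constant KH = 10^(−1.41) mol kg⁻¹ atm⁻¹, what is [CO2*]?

KH = 10^(−1.41) = 3.890×10^-2 mol kg⁻¹ atm⁻¹
[CO2*] = KH · pCO2 = 3.890×10^-2 × 1.31×10^4×10^-6 atm = 5.10×10^-4 mol/kg

[CO2*] = 510 μmol/kg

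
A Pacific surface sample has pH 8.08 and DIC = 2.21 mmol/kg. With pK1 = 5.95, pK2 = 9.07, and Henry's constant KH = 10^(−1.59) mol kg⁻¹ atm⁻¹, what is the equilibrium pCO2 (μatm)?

α₀ = 1 / (1 + K1/[H⁺] + K1K2/[H⁺]²) = 1 / (1 + 10^+2.13 + 10^+1.14)
   = 1 / (1 + 134.90 + 13.804) = 1/149.70 = 0.006680
[CO2*] = α₀ × DIC = 0.006680 × 2.21 = 0.01476 mmol/kg = 14.76 μmol/kg
pCO2 = [CO2*]/KH = 1.476×10^-5 / 2.570×10^-2 = 574 μatm

pCO2 = 574 μatm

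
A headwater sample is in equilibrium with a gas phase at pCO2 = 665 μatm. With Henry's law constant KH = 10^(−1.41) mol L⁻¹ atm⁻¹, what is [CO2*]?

[CO2*] = 25.9 μmol/L

KH = 10^(−1.41) = 3.890×10^-2 mol L⁻¹ atm⁻¹
[CO2*] = KH · pCO2 = 3.890×10^-2 × 665×10^-6 atm = 2.59×10^-5 mol/L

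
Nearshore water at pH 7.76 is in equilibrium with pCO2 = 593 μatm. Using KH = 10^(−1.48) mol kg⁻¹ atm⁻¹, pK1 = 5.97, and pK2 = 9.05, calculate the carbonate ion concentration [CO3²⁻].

[CO2*] = KH · pCO2 = 10^(−1.48) × 593×10^-6 = 1.964×10^-5 mol/kg
α₀ = 1/(1 + K1/[H⁺] + K1K2/[H⁺]²) = 1/(1 + 10^+1.79 + 10^+0.50) = 0.01519
DIC = [CO2*]/α₀ = 1.964×10^-5 / 0.01519 = 1.292 mmol/kg
[CO3²⁻] = α₂·DIC; α₂ = 0.04804, so [CO3²⁻] = 0.04804 × 1.292 = 0.0621 mmol/kg

[CO3²⁻] = 0.0621 mmol/kg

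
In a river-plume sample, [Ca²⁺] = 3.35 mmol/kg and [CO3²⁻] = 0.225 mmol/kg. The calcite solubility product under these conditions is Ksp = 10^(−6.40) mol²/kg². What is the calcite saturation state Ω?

Ksp = 10^(−6.40) = 3.981×10^-7
Ω = [Ca²⁺][CO3²⁻]/Ksp = (3.35×10^-3)(0.225×10^-3) / 3.981×10^-7 = 1.89

Ω = 1.89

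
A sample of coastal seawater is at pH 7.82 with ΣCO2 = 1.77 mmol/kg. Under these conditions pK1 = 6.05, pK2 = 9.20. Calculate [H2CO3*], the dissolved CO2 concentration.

[CO2*] = 0.0284 mmol/kg

α₀ = 1 / (1 + K1/[H⁺] + K1K2/[H⁺]²) = 1 / (1 + 10^+1.77 + 10^+0.39)
   = 1 / (1 + 58.884 + 2.4547) = 1/62.339 = 0.01604
[CO2*] = α₀ × DIC = 0.01604 × 1.77 = 0.0284 mmol/kg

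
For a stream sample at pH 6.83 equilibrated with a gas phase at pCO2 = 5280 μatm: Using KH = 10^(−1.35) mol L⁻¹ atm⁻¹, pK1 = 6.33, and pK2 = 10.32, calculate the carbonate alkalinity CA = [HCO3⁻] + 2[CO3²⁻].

CA = 0.746 mmol/L

[CO2*] = KH · pCO2 = 10^(−1.35) × 5280×10^-6 = 2.358×10^-4 mol/L
α₀ = 1/(1 + K1/[H⁺] + K1K2/[H⁺]²) = 1/(1 + 10^+0.50 + 10^-2.99) = 0.2402
DIC = [CO2*]/α₀ = 2.358×10^-4 / 0.2402 = 0.9819 mmol/L
CA = (α₁ + 2α₂)·DIC = (0.7596 + 2×0.0002458) × 0.9819 = 0.746 mmol/L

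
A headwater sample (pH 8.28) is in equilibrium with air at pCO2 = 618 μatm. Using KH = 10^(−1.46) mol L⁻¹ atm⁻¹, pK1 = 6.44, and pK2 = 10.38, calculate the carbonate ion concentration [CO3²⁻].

[CO2*] = KH · pCO2 = 10^(−1.46) × 618×10^-6 = 2.143×10^-5 mol/L
α₀ = 1/(1 + K1/[H⁺] + K1K2/[H⁺]²) = 1/(1 + 10^+1.84 + 10^-0.26) = 0.01414
DIC = [CO2*]/α₀ = 2.143×10^-5 / 0.01414 = 1.516 mmol/L
[CO3²⁻] = α₂·DIC; α₂ = 0.007769, so [CO3²⁻] = 0.007769 × 1.516 = 0.0118 mmol/L = 11.8 μmol/L

[CO3²⁻] = 11.8 μmol/L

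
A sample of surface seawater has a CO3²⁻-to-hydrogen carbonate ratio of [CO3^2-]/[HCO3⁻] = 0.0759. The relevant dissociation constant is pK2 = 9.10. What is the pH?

From K2 = [H⁺][CO3^2-]/[HCO3⁻]:  pH = pK2 + log₁₀([CO3^2-]/[HCO3⁻])
log₁₀(0.0759) = -1.120
pH = 9.10 + (-1.120) = 7.98

pH = 7.98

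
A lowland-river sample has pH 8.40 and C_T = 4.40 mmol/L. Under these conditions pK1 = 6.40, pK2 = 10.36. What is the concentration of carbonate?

α₂ = 1 / (1 + [H⁺]/K2 + [H⁺]²/(K1K2)) = 1 / (1 + 10^+1.96 + 10^-0.04)
   = 1 / (1 + 91.201 + 0.91201) = 1/93.113 = 0.01074
[CO3²⁻] = α₂ × DIC = 0.01074 × 4.40 = 0.0473 mmol/L

[CO3²⁻] = 0.0473 mmol/L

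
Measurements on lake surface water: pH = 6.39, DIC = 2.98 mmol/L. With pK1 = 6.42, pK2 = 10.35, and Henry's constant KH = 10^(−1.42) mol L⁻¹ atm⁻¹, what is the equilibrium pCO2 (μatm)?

α₀ = 1 / (1 + K1/[H⁺] + K1K2/[H⁺]²) = 1 / (1 + 10^-0.03 + 10^-3.99)
   = 1 / (1 + 0.93325 + 0.00010233) = 1/1.9334 = 0.5172
[CO2*] = α₀ × DIC = 0.5172 × 2.98 = 1.541 mmol/L
pCO2 = [CO2*]/KH = 1.541×10^-3 / 3.802×10^-2 = 4.05×10^4 μatm

pCO2 = 4.05×10^4 μatm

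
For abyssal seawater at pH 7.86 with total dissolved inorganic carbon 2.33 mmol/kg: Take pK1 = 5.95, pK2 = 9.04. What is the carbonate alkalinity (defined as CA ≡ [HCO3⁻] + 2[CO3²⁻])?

CA = [HCO3⁻] + 2[CO3²⁻] = (α₁ + 2α₂)·DIC
At pH 7.86: [H⁺]/K1 = 10^-1.91 = 0.012303, K2/[H⁺] = 10^-1.18 = 0.066069
α₁ = 1/(1 + 0.012303 + 0.066069) = 1/1.0784 = 0.9273; α₂ = α₁·K2/[H⁺] = 0.06127
α₁ + 2α₂ = 1.0499
CA = 1.0499 × 2.33 = 2.45 mmol/kg

CA = 2.45 mmol/kg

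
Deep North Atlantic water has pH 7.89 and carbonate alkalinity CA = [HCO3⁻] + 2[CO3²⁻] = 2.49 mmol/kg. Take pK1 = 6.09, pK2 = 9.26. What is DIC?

DIC = 2.43 mmol/kg

CA = [HCO3⁻] + 2[CO3²⁻] = (α₁ + 2α₂)·DIC
At pH 7.89: [H⁺]/K1 = 10^-1.80 = 0.015849, K2/[H⁺] = 10^-1.37 = 0.042658
α₁ = 1/(1 + 0.015849 + 0.042658) = 1/1.0585 = 0.9447; α₂ = α₁·K2/[H⁺] = 0.04030
α₁ + 2α₂ = 1.0253
DIC = CA / (α₁ + 2α₂) = 2.49 / 1.0253 = 2.43 mmol/kg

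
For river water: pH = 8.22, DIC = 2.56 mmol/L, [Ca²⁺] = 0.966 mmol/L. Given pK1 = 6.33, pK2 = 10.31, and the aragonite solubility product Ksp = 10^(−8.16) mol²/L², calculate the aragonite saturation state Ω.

Ω = 2.85

α₂ = 1 / (1 + [H⁺]/K2 + [H⁺]²/(K1K2)) = 1 / (1 + 10^+2.09 + 10^+0.20)
   = 1 / (1 + 123.03 + 1.5849) = 1/125.61 = 0.007961
[CO3²⁻] = α₂ × DIC = 0.007961 × 2.56 = 0.02038 mmol/L
Ksp = 10^(−8.16) = 6.918×10^-9
Ω = [Ca²⁺][CO3²⁻]/Ksp = (0.966×10^-3)(2.038×10^-5) / 6.918×10^-9 = 2.85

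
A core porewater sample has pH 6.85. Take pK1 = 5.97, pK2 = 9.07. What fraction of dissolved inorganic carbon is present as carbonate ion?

α₂ = 0.00530

α₂ = 1 / (1 + [H⁺]/K2 + [H⁺]²/(K1K2)) = 1 / (1 + 10^+2.22 + 10^+1.34)
   = 1 / (1 + 165.96 + 21.878) = 1/188.84 = 0.005296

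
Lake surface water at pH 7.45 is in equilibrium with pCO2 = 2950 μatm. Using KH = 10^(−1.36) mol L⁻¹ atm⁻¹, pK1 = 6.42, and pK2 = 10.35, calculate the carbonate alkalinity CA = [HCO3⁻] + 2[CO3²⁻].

CA = 1.38 mmol/L

[CO2*] = KH · pCO2 = 10^(−1.36) × 2950×10^-6 = 1.288×10^-4 mol/L
α₀ = 1/(1 + K1/[H⁺] + K1K2/[H⁺]²) = 1/(1 + 10^+1.03 + 10^-1.87) = 0.08526
DIC = [CO2*]/α₀ = 1.288×10^-4 / 0.08526 = 1.510 mmol/L
CA = (α₁ + 2α₂)·DIC = (0.9136 + 2×0.001150) × 1.510 = 1.38 mmol/L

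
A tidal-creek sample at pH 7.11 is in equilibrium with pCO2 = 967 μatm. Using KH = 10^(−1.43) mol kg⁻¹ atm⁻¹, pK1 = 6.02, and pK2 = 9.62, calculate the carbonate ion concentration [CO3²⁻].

[CO3²⁻] = 1.37 μmol/kg

[CO2*] = KH · pCO2 = 10^(−1.43) × 967×10^-6 = 3.593×10^-5 mol/kg
α₀ = 1/(1 + K1/[H⁺] + K1K2/[H⁺]²) = 1/(1 + 10^+1.09 + 10^-1.42) = 0.07496
DIC = [CO2*]/α₀ = 3.593×10^-5 / 0.07496 = 0.4793 mmol/kg
[CO3²⁻] = α₂·DIC; α₂ = 0.002850, so [CO3²⁻] = 0.002850 × 0.4793 = 0.00137 mmol/kg = 1.37 μmol/kg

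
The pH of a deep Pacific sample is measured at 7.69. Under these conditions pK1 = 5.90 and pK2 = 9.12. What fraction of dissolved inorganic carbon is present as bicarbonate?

α₁ = 1 / (1 + [H⁺]/K1 + K2/[H⁺]) = 1 / (1 + 10^-1.79 + 10^-1.43)
   = 1 / (1 + 0.016218 + 0.037154) = 1/1.0534 = 0.9493

α₁ = 0.949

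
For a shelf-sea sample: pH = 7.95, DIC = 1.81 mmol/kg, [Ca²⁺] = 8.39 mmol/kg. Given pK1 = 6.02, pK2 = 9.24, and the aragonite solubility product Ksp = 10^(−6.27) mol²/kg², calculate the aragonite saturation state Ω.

Ω = 1.36

α₂ = 1 / (1 + [H⁺]/K2 + [H⁺]²/(K1K2)) = 1 / (1 + 10^+1.29 + 10^-0.64)
   = 1 / (1 + 19.498 + 0.22909) = 1/20.728 = 0.04825
[CO3²⁻] = α₂ × DIC = 0.04825 × 1.81 = 0.08732 mmol/kg
Ksp = 10^(−6.27) = 5.370×10^-7
Ω = [Ca²⁺][CO3²⁻]/Ksp = (8.39×10^-3)(8.732×10^-5) / 5.370×10^-7 = 1.36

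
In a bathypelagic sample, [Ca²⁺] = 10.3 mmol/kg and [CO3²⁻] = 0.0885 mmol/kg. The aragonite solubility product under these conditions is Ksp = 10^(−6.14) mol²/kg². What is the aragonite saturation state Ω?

Ω = 1.26

Ksp = 10^(−6.14) = 7.244×10^-7
Ω = [Ca²⁺][CO3²⁻]/Ksp = (10.3×10^-3)(0.0885×10^-3) / 7.244×10^-7 = 1.26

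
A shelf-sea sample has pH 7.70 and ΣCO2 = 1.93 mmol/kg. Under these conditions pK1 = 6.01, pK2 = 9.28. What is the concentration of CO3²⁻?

α₂ = 1 / (1 + [H⁺]/K2 + [H⁺]²/(K1K2)) = 1 / (1 + 10^+1.58 + 10^-0.11)
   = 1 / (1 + 38.019 + 0.77625) = 1/39.795 = 0.02513
[CO3²⁻] = α₂ × DIC = 0.02513 × 1.93 = 0.0485 mmol/kg

[CO3²⁻] = 0.0485 mmol/kg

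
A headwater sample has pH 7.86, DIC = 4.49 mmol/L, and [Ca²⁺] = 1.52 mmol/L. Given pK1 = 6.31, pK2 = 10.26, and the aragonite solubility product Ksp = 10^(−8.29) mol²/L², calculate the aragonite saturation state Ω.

Ω = 5.13

α₂ = 1 / (1 + [H⁺]/K2 + [H⁺]²/(K1K2)) = 1 / (1 + 10^+2.40 + 10^+0.85)
   = 1 / (1 + 251.19 + 7.0795) = 1/259.27 = 0.003857
[CO3²⁻] = α₂ × DIC = 0.003857 × 4.49 = 0.01732 mmol/L = 17.32 μmol/L
Ksp = 10^(−8.29) = 5.129×10^-9
Ω = [Ca²⁺][CO3²⁻]/Ksp = (1.52×10^-3)(1.732×10^-5) / 5.129×10^-9 = 5.13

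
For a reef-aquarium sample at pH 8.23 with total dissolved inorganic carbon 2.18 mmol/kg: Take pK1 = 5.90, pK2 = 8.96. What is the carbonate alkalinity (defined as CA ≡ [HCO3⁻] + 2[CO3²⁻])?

CA = 2.51 mmol/kg

CA = [HCO3⁻] + 2[CO3²⁻] = (α₁ + 2α₂)·DIC
At pH 8.23: [H⁺]/K1 = 10^-2.33 = 0.0046774, K2/[H⁺] = 10^-0.73 = 0.18621
α₁ = 1/(1 + 0.0046774 + 0.18621) = 1/1.1909 = 0.8397; α₂ = α₁·K2/[H⁺] = 0.1564
α₁ + 2α₂ = 1.1524
CA = 1.1524 × 2.18 = 2.51 mmol/kg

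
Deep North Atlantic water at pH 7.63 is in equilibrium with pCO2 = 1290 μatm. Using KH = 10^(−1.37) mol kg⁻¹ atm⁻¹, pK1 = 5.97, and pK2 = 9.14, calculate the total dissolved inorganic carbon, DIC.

[CO2*] = KH · pCO2 = 10^(−1.37) × 1290×10^-6 = 5.503×10^-5 mol/kg
α₀ = 1/(1 + K1/[H⁺] + K1K2/[H⁺]²) = 1/(1 + 10^+1.66 + 10^+0.15) = 0.02078
DIC = [CO2*]/α₀ = 5.503×10^-5 / 0.02078 = 2.65 mmol/kg

DIC = 2.65 mmol/kg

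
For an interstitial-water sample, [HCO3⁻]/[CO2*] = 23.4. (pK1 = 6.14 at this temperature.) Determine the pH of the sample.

pH = 7.51

From K1 = [H⁺][HCO3⁻]/[CO2*]:  pH = pK1 + log₁₀([HCO3⁻]/[CO2*])
log₁₀(23.4) = +1.369
pH = 6.14 + (+1.369) = 7.51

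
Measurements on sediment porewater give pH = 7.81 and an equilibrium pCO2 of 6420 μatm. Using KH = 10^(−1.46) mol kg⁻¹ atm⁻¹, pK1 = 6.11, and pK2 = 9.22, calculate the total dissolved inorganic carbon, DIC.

DIC = 11.8 mmol/kg

[CO2*] = KH · pCO2 = 10^(−1.46) × 6420×10^-6 = 2.226×10^-4 mol/kg
α₀ = 1/(1 + K1/[H⁺] + K1K2/[H⁺]²) = 1/(1 + 10^+1.70 + 10^+0.29) = 0.01884
DIC = [CO2*]/α₀ = 2.226×10^-4 / 0.01884 = 11.8 mmol/kg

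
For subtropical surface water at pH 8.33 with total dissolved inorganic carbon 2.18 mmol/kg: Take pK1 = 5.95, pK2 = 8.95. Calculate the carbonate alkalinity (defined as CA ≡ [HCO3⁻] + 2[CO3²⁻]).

CA = [HCO3⁻] + 2[CO3²⁻] = (α₁ + 2α₂)·DIC
At pH 8.33: [H⁺]/K1 = 10^-2.38 = 0.0041687, K2/[H⁺] = 10^-0.62 = 0.23988
α₁ = 1/(1 + 0.0041687 + 0.23988) = 1/1.2441 = 0.8038; α₂ = α₁·K2/[H⁺] = 0.1928
α₁ + 2α₂ = 1.1895
CA = 1.1895 × 2.18 = 2.59 mmol/kg

CA = 2.59 mmol/kg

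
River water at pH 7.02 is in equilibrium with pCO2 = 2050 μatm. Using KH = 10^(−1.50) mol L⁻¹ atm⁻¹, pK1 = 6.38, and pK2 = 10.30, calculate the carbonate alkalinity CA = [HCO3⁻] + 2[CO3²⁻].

CA = 0.283 mmol/L

[CO2*] = KH · pCO2 = 10^(−1.50) × 2050×10^-6 = 6.483×10^-5 mol/L
α₀ = 1/(1 + K1/[H⁺] + K1K2/[H⁺]²) = 1/(1 + 10^+0.64 + 10^-2.64) = 0.1863
DIC = [CO2*]/α₀ = 6.483×10^-5 / 0.1863 = 0.3480 mmol/L
CA = (α₁ + 2α₂)·DIC = (0.8133 + 2×0.0004268) × 0.3480 = 0.283 mmol/L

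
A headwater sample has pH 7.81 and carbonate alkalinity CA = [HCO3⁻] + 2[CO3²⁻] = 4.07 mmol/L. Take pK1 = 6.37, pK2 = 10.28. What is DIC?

DIC = 4.20 mmol/L

CA = [HCO3⁻] + 2[CO3²⁻] = (α₁ + 2α₂)·DIC
At pH 7.81: [H⁺]/K1 = 10^-1.44 = 0.036308, K2/[H⁺] = 10^-2.47 = 0.0033884
α₁ = 1/(1 + 0.036308 + 0.0033884) = 1/1.0397 = 0.9618; α₂ = α₁·K2/[H⁺] = 0.003259
α₁ + 2α₂ = 0.9683
DIC = CA / (α₁ + 2α₂) = 4.07 / 0.9683 = 4.20 mmol/L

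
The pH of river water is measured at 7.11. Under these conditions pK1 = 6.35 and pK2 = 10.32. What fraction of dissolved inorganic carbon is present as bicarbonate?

α₁ = 1 / (1 + [H⁺]/K1 + K2/[H⁺]) = 1 / (1 + 10^-0.76 + 10^-3.21)
   = 1 / (1 + 0.17378 + 0.00061660) = 1/1.1744 = 0.8515

α₁ = 0.852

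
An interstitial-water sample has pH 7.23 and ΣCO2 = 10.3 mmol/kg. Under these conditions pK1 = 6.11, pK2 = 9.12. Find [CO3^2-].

[CO3²⁻] = 0.122 mmol/kg

α₂ = 1 / (1 + [H⁺]/K2 + [H⁺]²/(K1K2)) = 1 / (1 + 10^+1.89 + 10^+0.77)
   = 1 / (1 + 77.625 + 5.8884) = 1/84.513 = 0.01183
[CO3²⁻] = α₂ × DIC = 0.01183 × 10.3 = 0.122 mmol/kg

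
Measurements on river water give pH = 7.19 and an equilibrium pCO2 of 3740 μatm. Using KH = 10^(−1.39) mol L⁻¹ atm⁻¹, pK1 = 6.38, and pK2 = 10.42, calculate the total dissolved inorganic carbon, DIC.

DIC = 1.14 mmol/L

[CO2*] = KH · pCO2 = 10^(−1.39) × 3740×10^-6 = 1.524×10^-4 mol/L
α₀ = 1/(1 + K1/[H⁺] + K1K2/[H⁺]²) = 1/(1 + 10^+0.81 + 10^-2.42) = 0.1340
DIC = [CO2*]/α₀ = 1.524×10^-4 / 0.1340 = 1.14 mmol/L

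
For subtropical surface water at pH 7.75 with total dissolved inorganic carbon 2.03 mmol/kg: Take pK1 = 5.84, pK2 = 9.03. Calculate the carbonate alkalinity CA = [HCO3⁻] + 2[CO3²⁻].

CA = [HCO3⁻] + 2[CO3²⁻] = (α₁ + 2α₂)·DIC
At pH 7.75: [H⁺]/K1 = 10^-1.91 = 0.012303, K2/[H⁺] = 10^-1.28 = 0.052481
α₁ = 1/(1 + 0.012303 + 0.052481) = 1/1.0648 = 0.9392; α₂ = α₁·K2/[H⁺] = 0.04929
α₁ + 2α₂ = 1.0377
CA = 1.0377 × 2.03 = 2.11 mmol/kg

CA = 2.11 mmol/kg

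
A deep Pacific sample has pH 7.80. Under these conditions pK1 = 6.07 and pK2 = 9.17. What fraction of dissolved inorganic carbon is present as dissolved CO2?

α₀ = 1 / (1 + K1/[H⁺] + K1K2/[H⁺]²) = 1 / (1 + 10^+1.73 + 10^+0.36)
   = 1 / (1 + 53.703 + 2.2909) = 1/56.994 = 0.01755

α₀ = 0.0175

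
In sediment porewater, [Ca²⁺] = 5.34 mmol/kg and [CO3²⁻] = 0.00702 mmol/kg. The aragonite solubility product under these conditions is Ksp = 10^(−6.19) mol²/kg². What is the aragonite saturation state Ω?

Ksp = 10^(−6.19) = 6.457×10^-7
Ω = [Ca²⁺][CO3²⁻]/Ksp = (5.34×10^-3)(0.00702×10^-3) / 6.457×10^-7 = 0.0581

Ω = 0.0581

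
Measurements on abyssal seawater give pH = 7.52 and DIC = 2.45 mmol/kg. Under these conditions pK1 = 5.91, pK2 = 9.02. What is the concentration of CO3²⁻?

[CO3²⁻] = 0.0734 mmol/kg

α₂ = 1 / (1 + [H⁺]/K2 + [H⁺]²/(K1K2)) = 1 / (1 + 10^+1.50 + 10^-0.11)
   = 1 / (1 + 31.623 + 0.77625) = 1/33.399 = 0.02994
[CO3²⁻] = α₂ × DIC = 0.02994 × 2.45 = 0.0734 mmol/kg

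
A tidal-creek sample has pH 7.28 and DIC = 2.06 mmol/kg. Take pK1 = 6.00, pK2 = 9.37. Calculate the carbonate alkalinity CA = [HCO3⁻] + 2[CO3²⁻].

CA = [HCO3⁻] + 2[CO3²⁻] = (α₁ + 2α₂)·DIC
At pH 7.28: [H⁺]/K1 = 10^-1.28 = 0.052481, K2/[H⁺] = 10^-2.09 = 0.0081283
α₁ = 1/(1 + 0.052481 + 0.0081283) = 1/1.0606 = 0.9429; α₂ = α₁·K2/[H⁺] = 0.007664
α₁ + 2α₂ = 0.9582
CA = 0.9582 × 2.06 = 1.97 mmol/kg

CA = 1.97 mmol/kg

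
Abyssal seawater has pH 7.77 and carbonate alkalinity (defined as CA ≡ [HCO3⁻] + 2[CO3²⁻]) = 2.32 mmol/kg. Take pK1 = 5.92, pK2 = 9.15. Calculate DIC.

CA = [HCO3⁻] + 2[CO3²⁻] = (α₁ + 2α₂)·DIC
At pH 7.77: [H⁺]/K1 = 10^-1.85 = 0.014125, K2/[H⁺] = 10^-1.38 = 0.041687
α₁ = 1/(1 + 0.014125 + 0.041687) = 1/1.0558 = 0.9471; α₂ = α₁·K2/[H⁺] = 0.03948
α₁ + 2α₂ = 1.0261
DIC = CA / (α₁ + 2α₂) = 2.32 / 1.0261 = 2.26 mmol/kg

DIC = 2.26 mmol/kg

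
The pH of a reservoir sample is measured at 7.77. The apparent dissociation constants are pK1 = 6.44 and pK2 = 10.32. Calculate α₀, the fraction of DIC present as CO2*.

α₀ = 1 / (1 + K1/[H⁺] + K1K2/[H⁺]²) = 1 / (1 + 10^+1.33 + 10^-1.22)
   = 1 / (1 + 21.380 + 0.060256) = 1/22.440 = 0.04456

α₀ = 0.0446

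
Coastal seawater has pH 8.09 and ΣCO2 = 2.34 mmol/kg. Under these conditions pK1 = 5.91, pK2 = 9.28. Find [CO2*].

[CO2*] = 14.4 μmol/kg

α₀ = 1 / (1 + K1/[H⁺] + K1K2/[H⁺]²) = 1 / (1 + 10^+2.18 + 10^+0.99)
   = 1 / (1 + 151.36 + 9.7724) = 1/162.13 = 0.006168
[CO2*] = α₀ × DIC = 0.006168 × 2.34 = 0.0144 mmol/kg = 14.4 μmol/kg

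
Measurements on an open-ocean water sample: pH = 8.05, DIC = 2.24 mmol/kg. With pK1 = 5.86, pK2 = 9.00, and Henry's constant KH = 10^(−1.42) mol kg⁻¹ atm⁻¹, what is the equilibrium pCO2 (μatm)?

pCO2 = 340 μatm

α₀ = 1 / (1 + K1/[H⁺] + K1K2/[H⁺]²) = 1 / (1 + 10^+2.19 + 10^+1.24)
   = 1 / (1 + 154.88 + 17.378) = 1/173.26 = 0.005772
[CO2*] = α₀ × DIC = 0.005772 × 2.24 = 0.01293 mmol/kg = 12.93 μmol/kg
pCO2 = [CO2*]/KH = 1.293×10^-5 / 3.802×10^-2 = 340 μatm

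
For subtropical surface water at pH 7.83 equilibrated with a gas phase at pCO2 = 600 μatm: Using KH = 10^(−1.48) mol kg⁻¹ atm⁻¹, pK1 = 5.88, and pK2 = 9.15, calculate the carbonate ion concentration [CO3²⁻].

[CO3²⁻] = 0.0848 mmol/kg

[CO2*] = KH · pCO2 = 10^(−1.48) × 600×10^-6 = 1.987×10^-5 mol/kg
α₀ = 1/(1 + K1/[H⁺] + K1K2/[H⁺]²) = 1/(1 + 10^+1.95 + 10^+0.63) = 0.01059
DIC = [CO2*]/α₀ = 1.987×10^-5 / 0.01059 = 1.875 mmol/kg
[CO3²⁻] = α₂·DIC; α₂ = 0.04519, so [CO3²⁻] = 0.04519 × 1.875 = 0.0848 mmol/kg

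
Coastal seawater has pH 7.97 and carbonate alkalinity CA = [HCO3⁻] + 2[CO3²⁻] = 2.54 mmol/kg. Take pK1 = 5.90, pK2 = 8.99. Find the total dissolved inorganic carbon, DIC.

CA = [HCO3⁻] + 2[CO3²⁻] = (α₁ + 2α₂)·DIC
At pH 7.97: [H⁺]/K1 = 10^-2.07 = 0.0085114, K2/[H⁺] = 10^-1.02 = 0.095499
α₁ = 1/(1 + 0.0085114 + 0.095499) = 1/1.1040 = 0.9058; α₂ = α₁·K2/[H⁺] = 0.08650
α₁ + 2α₂ = 1.0788
DIC = CA / (α₁ + 2α₂) = 2.54 / 1.0788 = 2.35 mmol/kg

DIC = 2.35 mmol/kg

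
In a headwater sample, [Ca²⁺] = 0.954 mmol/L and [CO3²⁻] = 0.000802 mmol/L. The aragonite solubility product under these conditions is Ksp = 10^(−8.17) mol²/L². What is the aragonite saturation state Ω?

Ksp = 10^(−8.17) = 6.761×10^-9
Ω = [Ca²⁺][CO3²⁻]/Ksp = (0.954×10^-3)(0.000802×10^-3) / 6.761×10^-9 = 0.113

Ω = 0.113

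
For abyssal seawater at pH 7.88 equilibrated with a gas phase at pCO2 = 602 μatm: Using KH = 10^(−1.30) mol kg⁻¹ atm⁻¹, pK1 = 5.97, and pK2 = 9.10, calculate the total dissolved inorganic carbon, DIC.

DIC = 2.63 mmol/kg

[CO2*] = KH · pCO2 = 10^(−1.30) × 602×10^-6 = 3.017×10^-5 mol/kg
α₀ = 1/(1 + K1/[H⁺] + K1K2/[H⁺]²) = 1/(1 + 10^+1.91 + 10^+0.69) = 0.01147
DIC = [CO2*]/α₀ = 3.017×10^-5 / 0.01147 = 2.63 mmol/kg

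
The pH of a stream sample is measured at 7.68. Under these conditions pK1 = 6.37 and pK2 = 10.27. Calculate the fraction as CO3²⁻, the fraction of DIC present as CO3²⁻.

α₂ = 0.00244

α₂ = 1 / (1 + [H⁺]/K2 + [H⁺]²/(K1K2)) = 1 / (1 + 10^+2.59 + 10^+1.28)
   = 1 / (1 + 389.05 + 19.055) = 1/409.10 = 0.002444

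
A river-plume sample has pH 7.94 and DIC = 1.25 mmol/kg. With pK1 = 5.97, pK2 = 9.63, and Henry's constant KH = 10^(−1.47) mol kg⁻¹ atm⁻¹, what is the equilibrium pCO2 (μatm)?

α₀ = 1 / (1 + K1/[H⁺] + K1K2/[H⁺]²) = 1 / (1 + 10^+1.97 + 10^+0.28)
   = 1 / (1 + 93.325 + 1.9055) = 1/96.231 = 0.01039
[CO2*] = α₀ × DIC = 0.01039 × 1.25 = 0.01299 mmol/kg = 12.99 μmol/kg
pCO2 = [CO2*]/KH = 1.299×10^-5 / 3.388×10^-2 = 383 μatm

pCO2 = 383 μatm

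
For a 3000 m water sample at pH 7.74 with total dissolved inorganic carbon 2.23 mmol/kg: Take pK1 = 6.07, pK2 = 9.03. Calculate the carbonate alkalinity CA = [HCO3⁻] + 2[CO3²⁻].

CA = [HCO3⁻] + 2[CO3²⁻] = (α₁ + 2α₂)·DIC
At pH 7.74: [H⁺]/K1 = 10^-1.67 = 0.021380, K2/[H⁺] = 10^-1.29 = 0.051286
α₁ = 1/(1 + 0.021380 + 0.051286) = 1/1.0727 = 0.9323; α₂ = α₁·K2/[H⁺] = 0.04781
α₁ + 2α₂ = 1.0279
CA = 1.0279 × 2.23 = 2.29 mmol/kg

CA = 2.29 mmol/kg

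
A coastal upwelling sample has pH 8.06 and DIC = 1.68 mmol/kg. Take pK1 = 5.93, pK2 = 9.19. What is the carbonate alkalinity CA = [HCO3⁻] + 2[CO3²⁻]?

CA = 1.78 mmol/kg

CA = [HCO3⁻] + 2[CO3²⁻] = (α₁ + 2α₂)·DIC
At pH 8.06: [H⁺]/K1 = 10^-2.13 = 0.0074131, K2/[H⁺] = 10^-1.13 = 0.074131
α₁ = 1/(1 + 0.0074131 + 0.074131) = 1/1.0815 = 0.9246; α₂ = α₁·K2/[H⁺] = 0.06854
α₁ + 2α₂ = 1.0617
CA = 1.0617 × 1.68 = 1.78 mmol/kg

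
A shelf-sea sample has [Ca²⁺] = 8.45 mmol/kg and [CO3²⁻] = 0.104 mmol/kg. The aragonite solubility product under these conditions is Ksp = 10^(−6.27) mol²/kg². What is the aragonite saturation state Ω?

Ksp = 10^(−6.27) = 5.370×10^-7
Ω = [Ca²⁺][CO3²⁻]/Ksp = (8.45×10^-3)(0.104×10^-3) / 5.370×10^-7 = 1.64

Ω = 1.64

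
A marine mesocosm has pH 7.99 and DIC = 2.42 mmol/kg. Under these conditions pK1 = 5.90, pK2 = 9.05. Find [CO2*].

α₀ = 1 / (1 + K1/[H⁺] + K1K2/[H⁺]²) = 1 / (1 + 10^+2.09 + 10^+1.03)
   = 1 / (1 + 123.03 + 10.715) = 1/134.74 = 0.007422
[CO2*] = α₀ × DIC = 0.007422 × 2.42 = 0.0180 mmol/kg = 18.0 μmol/kg

[CO2*] = 18.0 μmol/kg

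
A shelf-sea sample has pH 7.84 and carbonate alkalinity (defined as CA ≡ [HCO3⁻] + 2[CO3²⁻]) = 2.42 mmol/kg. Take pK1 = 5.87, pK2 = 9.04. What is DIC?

CA = [HCO3⁻] + 2[CO3²⁻] = (α₁ + 2α₂)·DIC
At pH 7.84: [H⁺]/K1 = 10^-1.97 = 0.010715, K2/[H⁺] = 10^-1.20 = 0.063096
α₁ = 1/(1 + 0.010715 + 0.063096) = 1/1.0738 = 0.9313; α₂ = α₁·K2/[H⁺] = 0.05876
α₁ + 2α₂ = 1.0488
DIC = CA / (α₁ + 2α₂) = 2.42 / 1.0488 = 2.31 mmol/kg

DIC = 2.31 mmol/kg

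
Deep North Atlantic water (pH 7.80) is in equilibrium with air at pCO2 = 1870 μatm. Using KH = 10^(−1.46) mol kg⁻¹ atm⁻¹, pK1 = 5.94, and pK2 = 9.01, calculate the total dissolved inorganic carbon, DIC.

DIC = 5.05 mmol/kg

[CO2*] = KH · pCO2 = 10^(−1.46) × 1870×10^-6 = 6.484×10^-5 mol/kg
α₀ = 1/(1 + K1/[H⁺] + K1K2/[H⁺]²) = 1/(1 + 10^+1.86 + 10^+0.65) = 0.01284
DIC = [CO2*]/α₀ = 6.484×10^-5 / 0.01284 = 5.05 mmol/kg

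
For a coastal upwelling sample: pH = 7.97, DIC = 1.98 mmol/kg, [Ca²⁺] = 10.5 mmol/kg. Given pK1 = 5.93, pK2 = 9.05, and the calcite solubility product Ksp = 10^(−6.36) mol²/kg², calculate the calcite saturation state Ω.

α₂ = 1 / (1 + [H⁺]/K2 + [H⁺]²/(K1K2)) = 1 / (1 + 10^+1.08 + 10^-0.96)
   = 1 / (1 + 12.023 + 0.10965) = 1/13.132 = 0.07615
[CO3²⁻] = α₂ × DIC = 0.07615 × 1.98 = 0.1508 mmol/kg
Ksp = 10^(−6.36) = 4.365×10^-7
Ω = [Ca²⁺][CO3²⁻]/Ksp = (10.5×10^-3)(1.508×10^-4) / 4.365×10^-7 = 3.63

Ω = 3.63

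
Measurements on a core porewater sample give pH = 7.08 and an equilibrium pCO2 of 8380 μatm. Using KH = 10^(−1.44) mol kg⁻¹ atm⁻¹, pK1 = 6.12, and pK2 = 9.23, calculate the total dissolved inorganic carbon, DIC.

[CO2*] = KH · pCO2 = 10^(−1.44) × 8380×10^-6 = 3.043×10^-4 mol/kg
α₀ = 1/(1 + K1/[H⁺] + K1K2/[H⁺]²) = 1/(1 + 10^+0.96 + 10^-1.19) = 0.09819
DIC = [CO2*]/α₀ = 3.043×10^-4 / 0.09819 = 3.10 mmol/kg

DIC = 3.10 mmol/kg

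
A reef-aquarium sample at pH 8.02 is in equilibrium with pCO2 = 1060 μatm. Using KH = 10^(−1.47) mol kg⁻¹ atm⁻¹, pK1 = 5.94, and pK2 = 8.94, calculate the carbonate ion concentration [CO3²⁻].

[CO3²⁻] = 0.519 mmol/kg

[CO2*] = KH · pCO2 = 10^(−1.47) × 1060×10^-6 = 3.592×10^-5 mol/kg
α₀ = 1/(1 + K1/[H⁺] + K1K2/[H⁺]²) = 1/(1 + 10^+2.08 + 10^+1.16) = 0.007370
DIC = [CO2*]/α₀ = 3.592×10^-5 / 0.007370 = 4.873 mmol/kg
[CO3²⁻] = α₂·DIC; α₂ = 0.1065, so [CO3²⁻] = 0.1065 × 4.873 = 0.519 mmol/kg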